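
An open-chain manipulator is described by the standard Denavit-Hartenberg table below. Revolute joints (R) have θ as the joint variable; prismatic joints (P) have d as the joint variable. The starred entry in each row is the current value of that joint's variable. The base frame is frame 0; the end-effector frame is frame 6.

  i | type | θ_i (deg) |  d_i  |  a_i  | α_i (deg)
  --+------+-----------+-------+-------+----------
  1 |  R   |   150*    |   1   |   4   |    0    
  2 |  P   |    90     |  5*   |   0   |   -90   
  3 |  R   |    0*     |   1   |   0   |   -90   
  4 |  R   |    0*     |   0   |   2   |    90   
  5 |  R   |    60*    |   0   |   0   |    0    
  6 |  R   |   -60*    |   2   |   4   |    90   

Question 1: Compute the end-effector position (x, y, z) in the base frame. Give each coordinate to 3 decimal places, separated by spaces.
-3.866 -4.696 6.000

after link 1: o_1 = (-3.4641, 2.0000, 1.0000)
after link 2: o_2 = (-3.4641, 2.0000, 6.0000)
after link 3: o_3 = (-2.5981, 1.5000, 6.0000)
after link 4: o_4 = (-3.5981, -0.2321, 6.0000)
after link 5: o_5 = (-3.5981, -0.2321, 6.0000)
after link 6: o_6 = (-3.8660, -4.6962, 6.0000)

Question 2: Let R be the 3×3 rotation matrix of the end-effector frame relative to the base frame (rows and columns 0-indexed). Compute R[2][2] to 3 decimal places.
1.000

End-effector z-axis (col 2 of R) = (-0.0000,-0.0000,1.0000)
R[2][2] = 1.0000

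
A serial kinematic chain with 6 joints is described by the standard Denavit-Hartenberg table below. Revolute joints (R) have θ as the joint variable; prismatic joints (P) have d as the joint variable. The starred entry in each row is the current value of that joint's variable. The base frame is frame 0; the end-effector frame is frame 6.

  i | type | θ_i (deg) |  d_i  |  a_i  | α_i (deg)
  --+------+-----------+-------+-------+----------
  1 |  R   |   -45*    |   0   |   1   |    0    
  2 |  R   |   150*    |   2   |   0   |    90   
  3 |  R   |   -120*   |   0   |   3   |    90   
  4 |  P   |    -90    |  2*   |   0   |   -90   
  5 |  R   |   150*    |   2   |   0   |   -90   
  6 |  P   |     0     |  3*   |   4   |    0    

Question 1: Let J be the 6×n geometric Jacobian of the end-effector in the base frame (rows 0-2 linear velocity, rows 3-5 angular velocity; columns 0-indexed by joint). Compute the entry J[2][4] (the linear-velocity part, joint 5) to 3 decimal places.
axis z_4 = (0.1294,-0.4830,-0.8660); lever o_n−o_4 = (5.1878,-0.1814,-1.4330)
cross product → J_v[:, 4] = (0.5350,-4.3073,2.4821)
J_ω[:, 4] = z_4
entry J[2][4] = 2.4821

2.482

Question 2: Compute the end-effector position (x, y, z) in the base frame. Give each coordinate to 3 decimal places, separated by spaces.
after link 1: o_1 = (0.7071, -0.7071, 0.0000)
after link 2: o_2 = (0.7071, -0.7071, 2.0000)
after link 3: o_3 = (1.0953, -2.1560, -0.5981)
after link 4: o_4 = (1.5436, -3.8290, 0.4019)
after link 5: o_5 = (1.8024, -4.7950, -1.3301)
after link 6: o_6 = (6.7315, -4.0105, -1.0311)

6.731 -4.010 -1.031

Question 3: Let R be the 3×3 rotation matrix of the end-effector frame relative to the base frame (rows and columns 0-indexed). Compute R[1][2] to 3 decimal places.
End-effector z-axis (col 2 of R) = (0.6771,-0.5950,0.4330)
R[1][2] = -0.5950

-0.595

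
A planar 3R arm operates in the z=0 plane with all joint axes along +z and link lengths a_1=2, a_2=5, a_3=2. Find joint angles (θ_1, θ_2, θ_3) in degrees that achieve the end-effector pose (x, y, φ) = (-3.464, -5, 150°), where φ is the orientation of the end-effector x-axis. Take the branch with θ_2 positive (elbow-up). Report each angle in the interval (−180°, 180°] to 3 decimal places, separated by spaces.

-150.000 60.001 -120.001

wrist centre = target − a_3·(cos φ, sin φ) = (-1.7319, -6.0000)
cos θ_2 = (38.9996−2²−5²)/(2·2·5) = 0.5000; θ_2 = 60.0012° (elbow-up)
β = atan2(-6.0000,-1.7319) = -106.1012°; ψ = atan2(4.3302,4.4999) = 43.8988°
θ_1 = β − ψ = -150.0000°
θ_3 = φ − θ_1 − θ_2 = -120.0012° (wrapped to (-180°,180°])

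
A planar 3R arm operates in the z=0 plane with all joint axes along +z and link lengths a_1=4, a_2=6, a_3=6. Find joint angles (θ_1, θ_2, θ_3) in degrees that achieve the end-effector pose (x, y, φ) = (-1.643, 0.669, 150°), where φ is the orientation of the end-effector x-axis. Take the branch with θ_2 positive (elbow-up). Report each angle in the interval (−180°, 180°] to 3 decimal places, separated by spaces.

wrist centre = target − a_3·(cos φ, sin φ) = (3.5532, -2.3310)
cos θ_2 = (18.0585−4²−6²)/(2·4·6) = -0.7071; θ_2 = 135.0007° (elbow-up)
β = atan2(-2.3310,3.5532) = -33.2664°; ψ = atan2(4.2426,-0.2427) = 93.2740°
θ_1 = β − ψ = -126.5403°
θ_3 = φ − θ_1 − θ_2 = 141.5396° (wrapped to (-180°,180°])

-126.540 135.001 141.540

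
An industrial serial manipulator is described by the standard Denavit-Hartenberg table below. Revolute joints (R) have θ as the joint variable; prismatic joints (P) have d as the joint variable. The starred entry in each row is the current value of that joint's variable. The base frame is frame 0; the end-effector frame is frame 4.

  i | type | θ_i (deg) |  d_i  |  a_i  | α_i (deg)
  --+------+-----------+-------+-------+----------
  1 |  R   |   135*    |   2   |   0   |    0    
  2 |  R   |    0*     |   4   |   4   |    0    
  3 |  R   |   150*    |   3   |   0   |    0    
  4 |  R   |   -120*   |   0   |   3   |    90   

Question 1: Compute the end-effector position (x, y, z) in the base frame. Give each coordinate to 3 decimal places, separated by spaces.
-5.726 3.605 9.000

after link 1: o_1 = (0.0000, 0.0000, 2.0000)
after link 2: o_2 = (-2.8284, 2.8284, 6.0000)
after link 3: o_3 = (-2.8284, 2.8284, 9.0000)
after link 4: o_4 = (-5.7262, 3.6049, 9.0000)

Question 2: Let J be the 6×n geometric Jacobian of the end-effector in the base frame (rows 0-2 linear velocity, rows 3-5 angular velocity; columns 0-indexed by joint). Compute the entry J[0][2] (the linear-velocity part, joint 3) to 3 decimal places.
axis z_2 = (0.0000,0.0000,1.0000); lever o_n−o_2 = (-2.8978,0.7765,3.0000)
cross product → J_v[:, 2] = (-0.7765,-2.8978,0.0000)
J_ω[:, 2] = z_2
entry J[0][2] = -0.7765

-0.776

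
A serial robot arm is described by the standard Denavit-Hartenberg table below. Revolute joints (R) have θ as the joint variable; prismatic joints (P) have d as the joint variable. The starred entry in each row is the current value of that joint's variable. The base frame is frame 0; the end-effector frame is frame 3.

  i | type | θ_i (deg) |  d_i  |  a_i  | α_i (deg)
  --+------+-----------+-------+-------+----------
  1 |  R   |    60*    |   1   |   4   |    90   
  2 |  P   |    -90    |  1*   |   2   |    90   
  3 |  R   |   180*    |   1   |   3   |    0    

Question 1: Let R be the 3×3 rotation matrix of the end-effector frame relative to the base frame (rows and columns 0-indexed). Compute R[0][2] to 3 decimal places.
-0.500

End-effector z-axis (col 2 of R) = (-0.5000,-0.8660,-0.0000)
R[0][2] = -0.5000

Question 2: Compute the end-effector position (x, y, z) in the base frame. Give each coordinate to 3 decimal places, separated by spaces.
2.366 2.098 2.000

after link 1: o_1 = (2.0000, 3.4641, 1.0000)
after link 2: o_2 = (2.8660, 2.9641, -1.0000)
after link 3: o_3 = (2.3660, 2.0981, 2.0000)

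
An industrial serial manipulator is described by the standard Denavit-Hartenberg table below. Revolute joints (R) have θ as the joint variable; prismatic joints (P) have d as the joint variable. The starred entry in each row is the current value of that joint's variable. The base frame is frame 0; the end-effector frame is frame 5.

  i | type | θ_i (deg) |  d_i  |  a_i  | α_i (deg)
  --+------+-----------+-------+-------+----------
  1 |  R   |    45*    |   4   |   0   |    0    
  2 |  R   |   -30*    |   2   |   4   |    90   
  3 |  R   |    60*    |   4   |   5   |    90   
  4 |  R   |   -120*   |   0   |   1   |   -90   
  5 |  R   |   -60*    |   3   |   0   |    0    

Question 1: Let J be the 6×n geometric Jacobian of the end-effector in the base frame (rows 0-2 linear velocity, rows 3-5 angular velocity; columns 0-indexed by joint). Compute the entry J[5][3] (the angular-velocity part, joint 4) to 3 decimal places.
axis z_3 = (0.8365,0.2241,-0.5000); lever o_n−o_3 = (0.4009,2.5569,1.8170)
cross product → J_v[:, 3] = (1.6857,-1.7204,2.0490)
J_ω[:, 3] = z_3
entry J[5][3] = -0.5000

-0.500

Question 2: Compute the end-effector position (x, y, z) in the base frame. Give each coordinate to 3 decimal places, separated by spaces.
7.715 0.376 12.147

after link 1: o_1 = (0.0000, 0.0000, 4.0000)
after link 2: o_2 = (3.8637, 1.0353, 6.0000)
after link 3: o_3 = (7.3138, -2.1814, 10.3301)
after link 4: o_4 = (6.8482, -1.4096, 9.8971)
after link 5: o_5 = (7.7147, 0.3755, 12.1471)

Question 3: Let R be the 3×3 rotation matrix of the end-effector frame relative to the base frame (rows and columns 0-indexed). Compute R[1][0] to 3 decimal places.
0.580

End-effector x-axis (col 0 of R) = (0.4916,0.5800,-0.6495)
R[1][0] = 0.5800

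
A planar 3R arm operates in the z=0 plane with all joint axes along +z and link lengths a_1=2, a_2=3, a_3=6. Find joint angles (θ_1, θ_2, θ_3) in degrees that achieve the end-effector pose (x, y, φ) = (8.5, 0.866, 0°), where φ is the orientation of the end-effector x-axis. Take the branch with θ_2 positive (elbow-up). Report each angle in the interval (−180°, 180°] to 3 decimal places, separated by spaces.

-60.001 120.000 -60.000

wrist centre = target − a_3·(cos φ, sin φ) = (2.5000, 0.8660)
cos θ_2 = (7.0000−2²−3²)/(2·2·3) = -0.5000; θ_2 = 120.0002° (elbow-up)
β = atan2(0.8660,2.5000) = 19.1061°; ψ = atan2(2.5981,0.5000) = 79.1068°
θ_1 = β − ψ = -60.0007°
θ_3 = φ − θ_1 − θ_2 = -59.9995° (wrapped to (-180°,180°])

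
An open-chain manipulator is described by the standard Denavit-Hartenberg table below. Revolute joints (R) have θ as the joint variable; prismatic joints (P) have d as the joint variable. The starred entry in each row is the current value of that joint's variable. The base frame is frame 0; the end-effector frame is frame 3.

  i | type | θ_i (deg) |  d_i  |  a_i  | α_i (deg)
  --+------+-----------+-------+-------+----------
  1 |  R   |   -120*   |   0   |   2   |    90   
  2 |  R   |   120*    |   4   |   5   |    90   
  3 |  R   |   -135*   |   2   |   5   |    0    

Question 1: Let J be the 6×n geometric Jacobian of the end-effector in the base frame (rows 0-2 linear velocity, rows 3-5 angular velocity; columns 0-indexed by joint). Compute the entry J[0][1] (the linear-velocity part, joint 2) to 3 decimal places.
axis z_1 = (-0.8660,0.5000,0.0000); lever o_n−o_1 = (-0.9021,-0.6336,2.2683)
cross product → J_v[:, 1] = (1.1341,1.9644,0.9998)
J_ω[:, 1] = z_1
entry J[0][1] = 1.1341

1.134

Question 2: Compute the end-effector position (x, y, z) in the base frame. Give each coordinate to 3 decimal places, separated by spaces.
after link 1: o_1 = (-1.0000, -1.7321, 0.0000)
after link 2: o_2 = (-3.2141, 2.4330, 4.3301)
after link 3: o_3 = (-1.9021, -2.3657, 2.2683)

-1.902 -2.366 2.268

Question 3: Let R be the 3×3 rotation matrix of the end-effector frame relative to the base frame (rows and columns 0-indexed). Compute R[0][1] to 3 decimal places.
0.789

End-effector y-axis (col 1 of R) = (0.7891,-0.0474,0.6124)
R[0][1] = 0.7891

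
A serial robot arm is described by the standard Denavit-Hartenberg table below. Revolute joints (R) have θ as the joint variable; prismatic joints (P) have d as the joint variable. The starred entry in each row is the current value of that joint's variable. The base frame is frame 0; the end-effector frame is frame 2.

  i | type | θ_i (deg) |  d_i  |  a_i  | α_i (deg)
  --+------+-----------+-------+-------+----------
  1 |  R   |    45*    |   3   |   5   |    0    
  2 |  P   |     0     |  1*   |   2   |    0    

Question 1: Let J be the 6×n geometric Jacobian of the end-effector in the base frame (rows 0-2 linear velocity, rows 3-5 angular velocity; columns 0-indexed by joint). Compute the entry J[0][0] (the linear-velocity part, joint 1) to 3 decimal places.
-4.950

axis z_0 = ẑ; lever o_n−o_0 = (4.9497,4.9497,4.0000)
cross product → J_v[:, 0] = (-4.9497,4.9497,0.0000)
J_ω[:, 0] = z_0
entry J[0][0] = -4.9497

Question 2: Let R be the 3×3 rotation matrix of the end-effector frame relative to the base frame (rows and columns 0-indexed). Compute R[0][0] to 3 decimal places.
End-effector x-axis (col 0 of R) = (0.7071,0.7071,0.0000)
R[0][0] = 0.7071

0.707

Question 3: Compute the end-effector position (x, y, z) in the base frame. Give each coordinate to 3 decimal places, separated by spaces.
4.950 4.950 4.000

after link 1: o_1 = (3.5355, 3.5355, 3.0000)
after link 2: o_2 = (4.9497, 4.9497, 4.0000)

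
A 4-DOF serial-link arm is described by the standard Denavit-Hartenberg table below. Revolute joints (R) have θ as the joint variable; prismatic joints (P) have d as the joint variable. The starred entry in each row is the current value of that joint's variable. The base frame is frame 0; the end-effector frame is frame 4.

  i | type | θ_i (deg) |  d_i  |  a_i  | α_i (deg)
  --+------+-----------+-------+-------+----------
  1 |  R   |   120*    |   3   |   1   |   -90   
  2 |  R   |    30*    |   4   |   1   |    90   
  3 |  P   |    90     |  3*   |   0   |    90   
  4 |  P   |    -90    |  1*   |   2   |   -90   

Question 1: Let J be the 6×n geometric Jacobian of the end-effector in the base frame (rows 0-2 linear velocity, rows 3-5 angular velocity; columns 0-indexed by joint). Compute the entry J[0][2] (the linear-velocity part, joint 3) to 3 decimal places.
-0.250

prismatic axis z_2 = (-0.2500,0.4330,0.8660)
J_v[:, 2] = z_2; J_ω[:, 2] = (0,0,0)
entry J[0][2] = -0.2500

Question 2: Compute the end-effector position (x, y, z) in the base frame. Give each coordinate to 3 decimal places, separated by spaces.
after link 1: o_1 = (-0.5000, 0.8660, 3.0000)
after link 2: o_2 = (-4.3971, -0.3840, 2.5000)
after link 3: o_3 = (-5.1471, 0.9151, 5.0981)
after link 4: o_4 = (-5.0801, 0.7990, 2.8660)

-5.080 0.799 2.866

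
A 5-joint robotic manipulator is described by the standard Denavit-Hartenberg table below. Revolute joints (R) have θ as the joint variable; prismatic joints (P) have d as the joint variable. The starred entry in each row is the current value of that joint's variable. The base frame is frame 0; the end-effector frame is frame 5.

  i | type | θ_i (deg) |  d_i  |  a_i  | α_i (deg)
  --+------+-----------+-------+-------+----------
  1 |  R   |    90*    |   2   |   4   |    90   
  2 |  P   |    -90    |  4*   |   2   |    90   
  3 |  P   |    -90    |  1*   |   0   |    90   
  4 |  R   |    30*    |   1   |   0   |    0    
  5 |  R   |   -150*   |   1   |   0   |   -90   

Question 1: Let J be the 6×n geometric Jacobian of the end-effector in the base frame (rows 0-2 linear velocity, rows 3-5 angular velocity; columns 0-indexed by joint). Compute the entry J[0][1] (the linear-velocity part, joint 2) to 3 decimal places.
1.000

prismatic axis z_1 = (1.0000,-0.0000,0.0000)
J_v[:, 1] = z_1; J_ω[:, 1] = (0,0,0)
entry J[0][1] = 1.0000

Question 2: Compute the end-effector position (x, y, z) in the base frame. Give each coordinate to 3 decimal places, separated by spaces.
4.000 3.000 2.000

after link 1: o_1 = (0.0000, 4.0000, 2.0000)
after link 2: o_2 = (4.0000, 4.0000, 0.0000)
after link 3: o_3 = (4.0000, 3.0000, 0.0000)
after link 4: o_4 = (4.0000, 3.0000, 1.0000)
after link 5: o_5 = (4.0000, 3.0000, 2.0000)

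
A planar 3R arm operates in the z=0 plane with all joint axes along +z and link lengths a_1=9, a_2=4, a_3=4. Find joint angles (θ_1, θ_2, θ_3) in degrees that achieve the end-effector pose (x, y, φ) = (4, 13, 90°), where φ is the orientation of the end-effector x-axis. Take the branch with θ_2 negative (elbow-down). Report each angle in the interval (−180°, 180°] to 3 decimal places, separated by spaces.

90.000 -90.000 90.000

wrist centre = target − a_3·(cos φ, sin φ) = (4.0000, 9.0000)
cos θ_2 = (97.0000−9²−4²)/(2·9·4) = 0.0000; θ_2 = -90.0000° (elbow-down)
β = atan2(9.0000,4.0000) = 66.0375°; ψ = atan2(-4.0000,9.0000) = -23.9625°
θ_1 = β − ψ = 90.0000°
θ_3 = φ − θ_1 − θ_2 = 90.0000° (wrapped to (-180°,180°])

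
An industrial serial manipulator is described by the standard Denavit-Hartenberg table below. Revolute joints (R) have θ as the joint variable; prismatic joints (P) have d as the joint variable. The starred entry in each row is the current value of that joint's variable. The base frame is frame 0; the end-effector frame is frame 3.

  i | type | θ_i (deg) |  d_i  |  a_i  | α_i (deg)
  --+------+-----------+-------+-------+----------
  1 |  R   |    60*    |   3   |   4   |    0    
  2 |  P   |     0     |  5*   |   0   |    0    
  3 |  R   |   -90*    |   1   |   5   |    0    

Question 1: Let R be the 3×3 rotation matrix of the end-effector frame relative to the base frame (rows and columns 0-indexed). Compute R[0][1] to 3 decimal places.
End-effector y-axis (col 1 of R) = (0.5000,0.8660,0.0000)
R[0][1] = 0.5000

0.500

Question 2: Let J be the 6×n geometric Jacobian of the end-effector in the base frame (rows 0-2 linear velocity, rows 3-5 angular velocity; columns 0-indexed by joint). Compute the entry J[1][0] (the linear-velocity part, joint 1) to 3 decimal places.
6.330

axis z_0 = ẑ; lever o_n−o_0 = (6.3301,0.9641,9.0000)
cross product → J_v[:, 0] = (-0.9641,6.3301,0.0000)
J_ω[:, 0] = z_0
entry J[1][0] = 6.3301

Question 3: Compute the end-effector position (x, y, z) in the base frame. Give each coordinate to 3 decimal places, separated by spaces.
6.330 0.964 9.000

after link 1: o_1 = (2.0000, 3.4641, 3.0000)
after link 2: o_2 = (2.0000, 3.4641, 8.0000)
after link 3: o_3 = (6.3301, 0.9641, 9.0000)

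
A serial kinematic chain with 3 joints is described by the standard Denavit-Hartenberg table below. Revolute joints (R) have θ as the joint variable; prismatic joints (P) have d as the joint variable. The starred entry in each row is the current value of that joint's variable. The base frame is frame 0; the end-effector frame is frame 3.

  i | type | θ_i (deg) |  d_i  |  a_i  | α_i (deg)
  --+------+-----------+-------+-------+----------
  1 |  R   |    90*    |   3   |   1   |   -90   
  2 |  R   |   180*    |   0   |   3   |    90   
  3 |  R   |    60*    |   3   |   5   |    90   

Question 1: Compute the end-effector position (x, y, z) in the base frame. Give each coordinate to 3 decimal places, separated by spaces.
-4.330 -4.500 -0.000

after link 1: o_1 = (0.0000, 1.0000, 3.0000)
after link 2: o_2 = (-0.0000, -2.0000, 3.0000)
after link 3: o_3 = (-4.3301, -4.5000, -0.0000)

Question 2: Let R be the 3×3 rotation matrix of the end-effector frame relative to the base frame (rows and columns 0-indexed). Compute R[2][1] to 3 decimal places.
-1.000

End-effector y-axis (col 1 of R) = (-0.0000,0.0000,-1.0000)
R[2][1] = -1.0000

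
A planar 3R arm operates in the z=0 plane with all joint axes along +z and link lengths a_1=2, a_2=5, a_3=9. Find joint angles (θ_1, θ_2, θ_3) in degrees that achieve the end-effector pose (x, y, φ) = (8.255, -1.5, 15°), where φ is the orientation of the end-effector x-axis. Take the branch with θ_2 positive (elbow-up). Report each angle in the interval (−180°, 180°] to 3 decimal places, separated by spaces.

wrist centre = target − a_3·(cos φ, sin φ) = (-0.4383, -3.8294)
cos θ_2 = (14.8562−2²−5²)/(2·2·5) = -0.7072; θ_2 = 135.0067° (elbow-up)
β = atan2(-3.8294,-0.4383) = -96.5300°; ψ = atan2(3.5351,-1.5359) = 113.4840°
θ_1 = β − ψ = -210.0140°
θ_3 = φ − θ_1 − θ_2 = 90.0074° (wrapped to (-180°,180°])

149.986 135.007 90.007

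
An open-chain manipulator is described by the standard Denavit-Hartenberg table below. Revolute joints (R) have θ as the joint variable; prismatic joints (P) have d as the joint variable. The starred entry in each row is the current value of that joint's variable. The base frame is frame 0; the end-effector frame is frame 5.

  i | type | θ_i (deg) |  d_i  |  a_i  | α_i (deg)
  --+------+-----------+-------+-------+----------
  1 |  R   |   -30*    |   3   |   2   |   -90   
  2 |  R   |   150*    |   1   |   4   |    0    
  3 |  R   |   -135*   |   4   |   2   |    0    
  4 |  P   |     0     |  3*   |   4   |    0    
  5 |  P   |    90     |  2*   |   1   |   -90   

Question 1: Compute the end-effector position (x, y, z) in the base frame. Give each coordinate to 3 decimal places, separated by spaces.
after link 1: o_1 = (1.7321, -1.0000, 3.0000)
after link 2: o_2 = (-0.7679, 1.5981, 1.0000)
after link 3: o_3 = (2.9051, 4.0963, 0.4824)
after link 4: o_4 = (7.7511, 4.7625, -0.5529)
after link 5: o_5 = (8.5270, 6.6239, -1.5188)

8.527 6.624 -1.519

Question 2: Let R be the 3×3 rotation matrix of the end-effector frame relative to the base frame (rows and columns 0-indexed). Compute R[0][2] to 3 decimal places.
End-effector z-axis (col 2 of R) = (-0.8365,0.4830,0.2588)
R[0][2] = -0.8365

-0.837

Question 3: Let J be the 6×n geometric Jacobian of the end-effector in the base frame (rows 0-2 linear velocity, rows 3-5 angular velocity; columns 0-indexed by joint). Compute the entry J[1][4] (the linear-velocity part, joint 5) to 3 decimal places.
0.866

prismatic axis z_4 = (0.5000,0.8660,0.0000)
J_v[:, 4] = z_4; J_ω[:, 4] = (0,0,0)
entry J[1][4] = 0.8660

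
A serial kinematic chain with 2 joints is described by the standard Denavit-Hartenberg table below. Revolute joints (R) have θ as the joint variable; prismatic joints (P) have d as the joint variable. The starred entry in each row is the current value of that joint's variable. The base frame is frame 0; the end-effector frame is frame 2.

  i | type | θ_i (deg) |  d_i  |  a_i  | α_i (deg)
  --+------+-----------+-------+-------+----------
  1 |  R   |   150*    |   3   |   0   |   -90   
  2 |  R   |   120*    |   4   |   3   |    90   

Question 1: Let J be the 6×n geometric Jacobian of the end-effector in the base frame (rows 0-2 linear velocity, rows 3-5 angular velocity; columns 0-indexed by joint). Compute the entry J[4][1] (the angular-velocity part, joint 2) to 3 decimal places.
axis z_1 = (-0.5000,-0.8660,0.0000); lever o_n−o_1 = (-0.7010,-4.2141,-2.5981)
cross product → J_v[:, 1] = (2.2500,-1.2990,1.5000)
J_ω[:, 1] = z_1
entry J[4][1] = -0.8660

-0.866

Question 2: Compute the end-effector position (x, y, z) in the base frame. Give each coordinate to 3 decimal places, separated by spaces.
after link 1: o_1 = (0.0000, 0.0000, 3.0000)
after link 2: o_2 = (-0.7010, -4.2141, 0.4019)

-0.701 -4.214 0.402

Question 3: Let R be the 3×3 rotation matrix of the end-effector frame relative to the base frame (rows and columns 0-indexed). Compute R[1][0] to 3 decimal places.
End-effector x-axis (col 0 of R) = (0.4330,-0.2500,-0.8660)
R[1][0] = -0.2500

-0.250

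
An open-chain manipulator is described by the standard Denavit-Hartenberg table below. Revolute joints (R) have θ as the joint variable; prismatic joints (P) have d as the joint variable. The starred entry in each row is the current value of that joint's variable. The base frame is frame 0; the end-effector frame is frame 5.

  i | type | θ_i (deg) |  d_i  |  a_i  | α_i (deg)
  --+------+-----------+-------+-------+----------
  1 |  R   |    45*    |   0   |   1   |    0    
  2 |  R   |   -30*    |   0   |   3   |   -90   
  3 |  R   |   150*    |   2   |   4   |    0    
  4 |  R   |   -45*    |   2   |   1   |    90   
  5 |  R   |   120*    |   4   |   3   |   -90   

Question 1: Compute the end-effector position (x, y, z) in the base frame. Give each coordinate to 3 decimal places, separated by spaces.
after link 1: o_1 = (0.7071, 0.7071, 0.0000)
after link 2: o_2 = (3.6049, 1.4836, 0.0000)
after link 3: o_3 = (-0.2588, 2.5188, -2.0000)
after link 4: o_4 = (-1.0265, 4.3837, -2.9659)
after link 5: o_5 = (2.4082, 7.9937, -2.5523)

2.408 7.994 -2.552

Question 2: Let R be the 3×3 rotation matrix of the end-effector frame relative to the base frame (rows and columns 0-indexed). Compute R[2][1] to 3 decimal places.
End-effector y-axis (col 1 of R) = (-0.9330,-0.2500,0.2588)
R[2][1] = 0.2588

0.259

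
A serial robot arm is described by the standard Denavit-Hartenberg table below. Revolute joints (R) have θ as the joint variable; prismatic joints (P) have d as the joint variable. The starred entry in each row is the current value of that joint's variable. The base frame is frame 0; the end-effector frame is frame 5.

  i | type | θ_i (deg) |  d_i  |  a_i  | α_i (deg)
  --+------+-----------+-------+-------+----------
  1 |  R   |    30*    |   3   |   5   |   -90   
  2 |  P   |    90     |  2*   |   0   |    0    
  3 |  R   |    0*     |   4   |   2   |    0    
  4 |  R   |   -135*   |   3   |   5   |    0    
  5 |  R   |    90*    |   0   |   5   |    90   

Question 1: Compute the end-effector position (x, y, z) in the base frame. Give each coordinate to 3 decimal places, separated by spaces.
after link 1: o_1 = (4.3301, 2.5000, 3.0000)
after link 2: o_2 = (3.3301, 4.2321, 3.0000)
after link 3: o_3 = (1.3301, 7.6962, 1.0000)
after link 4: o_4 = (2.8920, 12.0620, 4.5355)
after link 5: o_5 = (5.9539, 13.8298, 1.0000)

5.954 13.830 1.000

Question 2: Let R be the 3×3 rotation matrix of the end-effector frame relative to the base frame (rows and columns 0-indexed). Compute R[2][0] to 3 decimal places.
End-effector x-axis (col 0 of R) = (0.6124,0.3536,-0.7071)
R[2][0] = -0.7071

-0.707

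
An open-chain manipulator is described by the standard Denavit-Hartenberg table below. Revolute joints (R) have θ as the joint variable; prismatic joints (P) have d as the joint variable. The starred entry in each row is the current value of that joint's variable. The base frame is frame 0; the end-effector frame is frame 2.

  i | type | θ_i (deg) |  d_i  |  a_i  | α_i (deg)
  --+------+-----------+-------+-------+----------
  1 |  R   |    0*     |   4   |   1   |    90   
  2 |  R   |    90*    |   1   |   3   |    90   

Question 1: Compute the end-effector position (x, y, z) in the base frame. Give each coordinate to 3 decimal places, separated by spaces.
1.000 -1.000 7.000

after link 1: o_1 = (1.0000, 0.0000, 4.0000)
after link 2: o_2 = (1.0000, -1.0000, 7.0000)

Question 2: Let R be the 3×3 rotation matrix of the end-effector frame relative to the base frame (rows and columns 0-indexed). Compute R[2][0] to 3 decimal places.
End-effector x-axis (col 0 of R) = (0.0000,0.0000,1.0000)
R[2][0] = 1.0000

1.000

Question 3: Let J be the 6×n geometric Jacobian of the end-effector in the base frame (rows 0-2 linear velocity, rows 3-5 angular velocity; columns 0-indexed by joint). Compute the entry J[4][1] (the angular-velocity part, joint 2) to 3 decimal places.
-1.000

axis z_1 = (0.0000,-1.0000,0.0000); lever o_n−o_1 = (0.0000,-1.0000,3.0000)
cross product → J_v[:, 1] = (-3.0000,0.0000,0.0000)
J_ω[:, 1] = z_1
entry J[4][1] = -1.0000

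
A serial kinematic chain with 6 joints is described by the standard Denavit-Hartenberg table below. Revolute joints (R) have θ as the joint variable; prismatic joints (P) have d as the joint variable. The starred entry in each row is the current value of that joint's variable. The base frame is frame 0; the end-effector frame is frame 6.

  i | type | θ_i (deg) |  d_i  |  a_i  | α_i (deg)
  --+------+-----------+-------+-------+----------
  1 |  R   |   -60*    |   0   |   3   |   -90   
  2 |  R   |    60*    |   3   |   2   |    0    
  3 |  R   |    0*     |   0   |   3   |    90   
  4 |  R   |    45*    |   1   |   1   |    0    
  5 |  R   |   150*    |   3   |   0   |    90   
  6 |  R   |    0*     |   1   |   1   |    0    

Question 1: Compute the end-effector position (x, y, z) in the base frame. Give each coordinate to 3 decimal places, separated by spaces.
8.175 -5.332 -1.882

after link 1: o_1 = (1.5000, -2.5981, 0.0000)
after link 2: o_2 = (4.5981, -1.9641, -1.7321)
after link 3: o_3 = (5.3481, -3.2631, -4.3301)
after link 4: o_4 = (6.5702, -3.9658, -4.4425)
after link 5: o_5 = (7.8693, -6.2158, -2.9425)
after link 6: o_6 = (8.1755, -5.3319, -1.8818)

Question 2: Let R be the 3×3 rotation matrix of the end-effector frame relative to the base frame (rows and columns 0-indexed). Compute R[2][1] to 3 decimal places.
End-effector y-axis (col 1 of R) = (0.4330,-0.7500,0.5000)
R[2][1] = 0.5000

0.500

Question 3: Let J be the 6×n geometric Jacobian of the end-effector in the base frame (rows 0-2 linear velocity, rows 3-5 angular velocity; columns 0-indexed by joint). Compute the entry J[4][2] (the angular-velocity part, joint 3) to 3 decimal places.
0.500

axis z_2 = (0.8660,0.5000,0.0000); lever o_n−o_2 = (3.5774,-3.3678,-0.1498)
cross product → J_v[:, 2] = (-0.0749,0.1297,-4.7053)
J_ω[:, 2] = z_2
entry J[4][2] = 0.5000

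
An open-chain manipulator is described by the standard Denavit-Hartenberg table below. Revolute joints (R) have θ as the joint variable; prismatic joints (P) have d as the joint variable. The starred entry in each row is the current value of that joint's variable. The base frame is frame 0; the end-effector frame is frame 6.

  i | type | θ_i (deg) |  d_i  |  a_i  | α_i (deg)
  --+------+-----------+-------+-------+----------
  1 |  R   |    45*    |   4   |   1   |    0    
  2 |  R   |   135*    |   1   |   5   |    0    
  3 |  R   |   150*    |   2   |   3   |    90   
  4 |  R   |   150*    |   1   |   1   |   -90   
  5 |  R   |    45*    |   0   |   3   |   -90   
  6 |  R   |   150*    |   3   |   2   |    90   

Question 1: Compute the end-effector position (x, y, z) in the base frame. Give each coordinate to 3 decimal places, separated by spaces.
-0.084 0.607 7.754

after link 1: o_1 = (0.7071, 0.7071, 4.0000)
after link 2: o_2 = (-4.2929, 0.7071, 5.0000)
after link 3: o_3 = (-1.6948, -0.7929, 7.0000)
after link 4: o_4 = (-2.9448, -1.2259, 7.5000)
after link 5: o_5 = (-3.4751, 1.5298, 8.5607)
after link 6: o_6 = (-0.0843, 0.6073, 7.7537)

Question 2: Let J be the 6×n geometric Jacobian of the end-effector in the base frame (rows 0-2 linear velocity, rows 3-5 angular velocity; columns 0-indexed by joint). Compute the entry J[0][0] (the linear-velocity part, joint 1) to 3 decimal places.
-0.607

axis z_0 = ẑ; lever o_n−o_0 = (-0.0843,0.6073,7.7537)
cross product → J_v[:, 0] = (-0.6073,-0.0843,0.0000)
J_ω[:, 0] = z_0
entry J[0][0] = -0.6073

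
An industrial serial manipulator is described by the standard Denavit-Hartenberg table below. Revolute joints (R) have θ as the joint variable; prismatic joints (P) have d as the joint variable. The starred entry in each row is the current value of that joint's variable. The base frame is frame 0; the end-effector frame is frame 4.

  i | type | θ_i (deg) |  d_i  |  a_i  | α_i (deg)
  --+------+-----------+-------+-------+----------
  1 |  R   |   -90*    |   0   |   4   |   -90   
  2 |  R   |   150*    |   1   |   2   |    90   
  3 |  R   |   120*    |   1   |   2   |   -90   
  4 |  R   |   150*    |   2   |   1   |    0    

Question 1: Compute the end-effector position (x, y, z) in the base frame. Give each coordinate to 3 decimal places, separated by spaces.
0.982 -4.509 -0.283

after link 1: o_1 = (0.0000, -4.0000, 0.0000)
after link 2: o_2 = (1.0000, -2.2679, -1.0000)
after link 3: o_3 = (2.7321, -3.6340, -1.3660)
after link 4: o_4 = (0.9821, -4.5090, -0.2835)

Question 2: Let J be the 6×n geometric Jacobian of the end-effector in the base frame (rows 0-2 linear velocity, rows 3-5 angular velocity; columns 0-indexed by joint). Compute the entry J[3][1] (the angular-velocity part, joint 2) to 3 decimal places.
1.000

axis z_1 = (1.0000,0.0000,0.0000); lever o_n−o_1 = (0.9821,-0.5090,-0.2835)
cross product → J_v[:, 1] = (0.0000,0.2835,-0.5090)
J_ω[:, 1] = z_1
entry J[3][1] = 1.0000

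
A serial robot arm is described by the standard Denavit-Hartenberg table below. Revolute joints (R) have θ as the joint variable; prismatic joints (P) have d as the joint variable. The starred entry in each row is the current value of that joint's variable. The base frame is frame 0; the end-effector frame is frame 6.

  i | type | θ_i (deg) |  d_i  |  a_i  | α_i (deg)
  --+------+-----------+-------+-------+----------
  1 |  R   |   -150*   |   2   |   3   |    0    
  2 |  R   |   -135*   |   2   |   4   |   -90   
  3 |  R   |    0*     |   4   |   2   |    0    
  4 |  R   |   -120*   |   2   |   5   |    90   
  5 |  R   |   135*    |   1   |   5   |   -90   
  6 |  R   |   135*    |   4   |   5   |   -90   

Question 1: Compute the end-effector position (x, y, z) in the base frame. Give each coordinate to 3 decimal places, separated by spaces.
-4.688 6.957 6.252

after link 1: o_1 = (-2.5981, -1.5000, 2.0000)
after link 2: o_2 = (-1.5628, 2.3637, 4.0000)
after link 3: o_3 = (-4.9089, 5.3308, 4.0000)
after link 4: o_4 = (-7.4878, 3.4337, 8.3301)
after link 5: o_5 = (-10.6694, 5.2197, 4.7683)
after link 6: o_6 = (-4.6876, 6.9568, 6.2516)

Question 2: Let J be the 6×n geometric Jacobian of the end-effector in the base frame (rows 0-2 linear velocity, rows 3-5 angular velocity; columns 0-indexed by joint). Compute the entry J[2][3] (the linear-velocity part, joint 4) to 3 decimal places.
-1.628

axis z_3 = (-0.9659,0.2588,0.0000); lever o_n−o_3 = (0.2213,1.6260,2.2516)
cross product → J_v[:, 3] = (0.5828,2.1749,-1.6278)
J_ω[:, 3] = z_3
entry J[2][3] = -1.6278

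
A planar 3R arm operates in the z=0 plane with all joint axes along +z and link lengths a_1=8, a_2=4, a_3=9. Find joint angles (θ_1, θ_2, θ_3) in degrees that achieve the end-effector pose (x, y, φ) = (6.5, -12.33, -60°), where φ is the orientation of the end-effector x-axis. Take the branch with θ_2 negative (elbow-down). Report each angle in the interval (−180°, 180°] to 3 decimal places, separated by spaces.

-42.412 -150.002 132.415

wrist centre = target − a_3·(cos φ, sin φ) = (2.0000, -4.5358)
cos θ_2 = (24.5732−8²−4²)/(2·8·4) = -0.8660; θ_2 = -150.0021° (elbow-down)
β = atan2(-4.5358,2.0000) = -66.2054°; ψ = atan2(-1.9999,4.5358) = -23.7930°
θ_1 = β − ψ = -42.4124°
θ_3 = φ − θ_1 − θ_2 = 132.4145° (wrapped to (-180°,180°])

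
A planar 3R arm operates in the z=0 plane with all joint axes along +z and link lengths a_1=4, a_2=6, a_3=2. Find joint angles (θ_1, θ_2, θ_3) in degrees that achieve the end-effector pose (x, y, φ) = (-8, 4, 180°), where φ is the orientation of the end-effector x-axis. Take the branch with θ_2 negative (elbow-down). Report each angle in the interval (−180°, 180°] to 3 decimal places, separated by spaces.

-157.380 -90.000 67.380

wrist centre = target − a_3·(cos φ, sin φ) = (-6.0000, 4.0000)
cos θ_2 = (52.0000−4²−6²)/(2·4·6) = 0.0000; θ_2 = -90.0000° (elbow-down)
β = atan2(4.0000,-6.0000) = 146.3099°; ψ = atan2(-6.0000,4.0000) = -56.3099°
θ_1 = β − ψ = 202.6199°
θ_3 = φ − θ_1 − θ_2 = 67.3801° (wrapped to (-180°,180°])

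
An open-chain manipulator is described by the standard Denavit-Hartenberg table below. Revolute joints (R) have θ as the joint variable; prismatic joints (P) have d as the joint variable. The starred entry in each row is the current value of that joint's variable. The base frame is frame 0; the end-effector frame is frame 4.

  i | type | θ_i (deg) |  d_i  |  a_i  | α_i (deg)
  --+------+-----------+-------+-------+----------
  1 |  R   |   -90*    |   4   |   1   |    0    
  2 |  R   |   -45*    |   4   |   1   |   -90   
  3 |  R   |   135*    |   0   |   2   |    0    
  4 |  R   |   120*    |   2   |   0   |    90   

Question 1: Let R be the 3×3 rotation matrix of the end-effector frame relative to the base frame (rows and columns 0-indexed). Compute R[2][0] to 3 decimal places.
0.966

End-effector x-axis (col 0 of R) = (0.1830,0.1830,0.9659)
R[2][0] = 0.9659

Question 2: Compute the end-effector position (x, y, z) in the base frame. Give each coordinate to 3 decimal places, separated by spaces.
after link 1: o_1 = (0.0000, -1.0000, 4.0000)
after link 2: o_2 = (-0.7071, -1.7071, 8.0000)
after link 3: o_3 = (0.2929, -0.7071, 6.5858)
after link 4: o_4 = (1.7071, -2.1213, 6.5858)

1.707 -2.121 6.586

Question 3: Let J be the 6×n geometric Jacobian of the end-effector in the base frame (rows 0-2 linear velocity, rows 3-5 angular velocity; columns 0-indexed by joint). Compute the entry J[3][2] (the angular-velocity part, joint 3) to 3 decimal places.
axis z_2 = (0.7071,-0.7071,0.0000); lever o_n−o_2 = (2.4142,-0.4142,-1.4142)
cross product → J_v[:, 2] = (1.0000,1.0000,1.4142)
J_ω[:, 2] = z_2
entry J[3][2] = 0.7071

0.707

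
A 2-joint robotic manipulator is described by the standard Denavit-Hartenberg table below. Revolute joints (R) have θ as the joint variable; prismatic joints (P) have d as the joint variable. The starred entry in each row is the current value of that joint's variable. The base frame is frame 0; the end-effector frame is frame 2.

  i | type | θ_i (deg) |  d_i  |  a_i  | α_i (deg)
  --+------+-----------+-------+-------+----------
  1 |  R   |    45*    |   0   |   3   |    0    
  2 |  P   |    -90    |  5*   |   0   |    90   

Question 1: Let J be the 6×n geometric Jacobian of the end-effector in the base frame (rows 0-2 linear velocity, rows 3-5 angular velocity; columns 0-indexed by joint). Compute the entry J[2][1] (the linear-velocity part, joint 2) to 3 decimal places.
1.000

prismatic axis z_1 = (0.0000,0.0000,1.0000)
J_v[:, 1] = z_1; J_ω[:, 1] = (0,0,0)
entry J[2][1] = 1.0000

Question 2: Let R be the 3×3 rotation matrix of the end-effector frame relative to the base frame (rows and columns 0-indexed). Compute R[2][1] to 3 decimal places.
End-effector y-axis (col 1 of R) = (0.0000,0.0000,1.0000)
R[2][1] = 1.0000

1.000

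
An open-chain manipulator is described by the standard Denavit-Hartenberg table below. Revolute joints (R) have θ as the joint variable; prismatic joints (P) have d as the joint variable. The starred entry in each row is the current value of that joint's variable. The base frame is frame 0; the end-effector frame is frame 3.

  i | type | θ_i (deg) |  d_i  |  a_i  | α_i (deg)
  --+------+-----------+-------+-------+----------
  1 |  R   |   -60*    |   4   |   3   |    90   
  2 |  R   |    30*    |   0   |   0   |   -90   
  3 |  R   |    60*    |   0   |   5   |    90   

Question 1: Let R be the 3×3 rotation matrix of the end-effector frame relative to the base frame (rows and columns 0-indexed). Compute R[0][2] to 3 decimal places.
End-effector z-axis (col 2 of R) = (-0.0580,-0.8995,0.4330)
R[0][2] = -0.0580

-0.058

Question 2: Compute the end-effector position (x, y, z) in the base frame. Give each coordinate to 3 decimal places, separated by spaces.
6.333 -2.308 5.250

after link 1: o_1 = (1.5000, -2.5981, 4.0000)
after link 2: o_2 = (1.5000, -2.5981, 4.0000)
after link 3: o_3 = (6.3325, -2.3080, 5.2500)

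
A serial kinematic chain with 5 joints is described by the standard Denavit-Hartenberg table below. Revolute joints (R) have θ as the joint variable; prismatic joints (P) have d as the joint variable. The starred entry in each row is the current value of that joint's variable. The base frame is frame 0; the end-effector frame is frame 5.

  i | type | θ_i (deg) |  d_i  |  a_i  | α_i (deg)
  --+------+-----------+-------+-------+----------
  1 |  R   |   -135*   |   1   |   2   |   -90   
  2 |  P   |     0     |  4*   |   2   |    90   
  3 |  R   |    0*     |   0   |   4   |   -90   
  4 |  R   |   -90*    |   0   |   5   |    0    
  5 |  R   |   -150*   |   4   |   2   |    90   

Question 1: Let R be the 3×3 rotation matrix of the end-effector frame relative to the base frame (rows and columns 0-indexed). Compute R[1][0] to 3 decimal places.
0.354

End-effector x-axis (col 0 of R) = (0.3536,0.3536,-0.8660)
R[1][0] = 0.3536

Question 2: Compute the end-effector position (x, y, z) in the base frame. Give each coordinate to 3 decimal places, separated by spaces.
after link 1: o_1 = (-1.4142, -1.4142, 1.0000)
after link 2: o_2 = (0.0000, -5.6569, 1.0000)
after link 3: o_3 = (-2.8284, -8.4853, 1.0000)
after link 4: o_4 = (-2.8284, -8.4853, 6.0000)
after link 5: o_5 = (0.7071, -10.6066, 4.2679)

0.707 -10.607 4.268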